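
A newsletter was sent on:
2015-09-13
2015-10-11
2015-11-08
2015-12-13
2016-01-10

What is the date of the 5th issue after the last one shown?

All dates are Sundays, 28, 28, 35, 28 days apart.
Specifically, the 2nd Sunday of each month.
February 2016 — 2nd Sunday is 2016-02-14.
2nd Sunday of March 2016: 2016-03-13.
2nd Sunday of April 2016: 2016-04-10.
May 2016 — 2nd Sunday is 2016-05-08.
June 2016 — 2nd Sunday is 2016-06-12.

2016-06-12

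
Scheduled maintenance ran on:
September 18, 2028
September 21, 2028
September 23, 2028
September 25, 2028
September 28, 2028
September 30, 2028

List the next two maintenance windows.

October 2, 2028; October 5, 2028

Gaps: 3, 2, 2, 3, 2 days — not constant, but cyclic with period 3.
The events fall on every Monday, Thursday and Saturday.
Next Monday: October 2, 2028.
Next Thursday: October 5, 2028.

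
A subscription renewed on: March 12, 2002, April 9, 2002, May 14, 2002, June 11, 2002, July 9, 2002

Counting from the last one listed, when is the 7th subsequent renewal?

Gaps: 28, 35, 28, 28 days — a mix of 28 and 35. Every date is a Tuesday.
Each is the 2nd Tuesday of its month.
August 2002 — 2nd Tuesday is August 13, 2002.
September 2002 — 2nd Tuesday is September 10, 2002.
October 2002 — 2nd Tuesday is October 8, 2002.
November 2002 — 2nd Tuesday is November 12, 2002.
2nd Tuesday of December 2002: December 10, 2002.
January 2003 — 2nd Tuesday is January 14, 2003.
2nd Tuesday of February 2003: February 11, 2003.

February 11, 2003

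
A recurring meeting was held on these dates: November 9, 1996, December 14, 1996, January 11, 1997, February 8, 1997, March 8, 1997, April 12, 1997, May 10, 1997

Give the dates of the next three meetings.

These are Saturdays at 28- or 35-day spacing (35, 28, 28, 28, 35, 28).
The pattern: 2nd Saturday of the month.
June 1997 — 2nd Saturday is June 14, 1997.
2nd Saturday of July 1997: July 12, 1997.
August 1997 — 2nd Saturday is August 9, 1997.

June 14, 1997; July 12, 1997; August 9, 1997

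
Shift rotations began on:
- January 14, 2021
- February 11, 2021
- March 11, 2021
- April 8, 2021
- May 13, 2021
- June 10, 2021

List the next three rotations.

All dates are Thursdays, 28, 28, 28, 35, 28 days apart.
Specifically, the 2nd Thursday of each month.
July 2021 — 2nd Thursday is July 8, 2021.
August 2021 — 2nd Thursday is August 12, 2021.
2nd Thursday of September 2021: September 9, 2021.

July 8, 2021; August 12, 2021; September 9, 2021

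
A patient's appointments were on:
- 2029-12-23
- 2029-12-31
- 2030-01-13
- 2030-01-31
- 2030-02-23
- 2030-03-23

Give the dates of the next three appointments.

2030-04-25, 2030-06-02, 2030-07-15

Gaps: 8, 13, 18, 23, 28 days — each gap is 5 larger than the previous one.
Next gap: 33 days. 2030-03-23 + 33 days = 2030-04-25.
Next gap: 38 days. 2030-04-25 + 38 days = 2030-06-02.
Next gap: 43 days. 2030-06-02 + 43 days = 2030-07-15.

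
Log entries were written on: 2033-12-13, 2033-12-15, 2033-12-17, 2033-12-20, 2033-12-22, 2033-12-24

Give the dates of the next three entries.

2033-12-27, 2033-12-29, 2033-12-31

The gap pattern 2, 2, 3, 2, 2 repeats every 3 events.
These are the Tuesdays, Thursdays and Saturdays of each week.
The following Tuesday is 2033-12-27.
Next Thursday: 2033-12-29.
The following Saturday is 2033-12-31.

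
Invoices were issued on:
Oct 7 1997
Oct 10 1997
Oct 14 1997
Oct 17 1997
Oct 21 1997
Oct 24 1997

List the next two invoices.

Gaps: 3, 4, 3, 4, 3 days — not constant, but cyclic with period 2.
The events fall on every Tuesday and Friday.
Next Tuesday: Oct 28 1997.
The following Friday is Oct 31 1997.

Oct 28 1997, Oct 31 1997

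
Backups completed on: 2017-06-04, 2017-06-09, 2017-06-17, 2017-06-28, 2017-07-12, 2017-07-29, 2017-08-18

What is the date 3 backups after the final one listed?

Intervals are 5, 8, 11, 14, 17, 20 days — an arithmetic progression with common difference 3.
Next gap: 23 days. 2017-08-18 + 23 days = 2017-09-10.
Next gap: 26 days. 2017-09-10 + 26 days = 2017-10-06.
Next gap: 29 days. 2017-10-06 + 29 days = 2017-11-04.

2017-11-04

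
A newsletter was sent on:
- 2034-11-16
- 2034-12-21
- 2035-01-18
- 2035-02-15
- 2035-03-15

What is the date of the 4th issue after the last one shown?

All dates are Thursdays, 35, 28, 28, 28 days apart.
Specifically, the 3rd Thursday of each month.
April 2035 — 3rd Thursday is 2035-04-19.
3rd Thursday of May 2035: 2035-05-17.
June 2035 — 3rd Thursday is 2035-06-21.
3rd Thursday of July 2035: 2035-07-19.

2035-07-19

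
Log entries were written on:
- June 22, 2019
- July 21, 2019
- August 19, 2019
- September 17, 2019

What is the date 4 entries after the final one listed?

Every event comes 29 days after the last (29, 29, 29).
September 17, 2019 + 29 days = October 16, 2019.
October 16, 2019 + 29 days = November 14, 2019.
November 14, 2019 + 29 days = December 13, 2019.
December 13, 2019 + 29 days = January 11, 2020.

January 11, 2020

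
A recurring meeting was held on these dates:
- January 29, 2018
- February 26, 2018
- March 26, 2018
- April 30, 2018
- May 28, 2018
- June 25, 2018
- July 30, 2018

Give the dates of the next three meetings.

All Mondays; the gaps (28, 28, 35, 28, 28, 35) vary with month length.
This is the last Monday of each month.
Last Monday of August 2018: August 27, 2018.
September 2018 ends with Monday September 24, 2018.
October 2018 ends with Monday October 29, 2018.

August 27, 2018; September 24, 2018; October 29, 2018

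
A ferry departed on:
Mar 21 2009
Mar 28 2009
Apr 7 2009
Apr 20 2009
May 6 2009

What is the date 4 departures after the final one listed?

Aug 8 2009

Gaps: 7, 10, 13, 16 days — each gap is 3 larger than the previous one.
Next gap: 19 days. May 6 2009 + 19 days = May 25 2009.
Next gap: 22 days. May 25 2009 + 22 days = Jun 16 2009.
Next gap: 25 days. Jun 16 2009 + 25 days = Jul 11 2009.
Next gap: 28 days. Jul 11 2009 + 28 days = Aug 8 2009.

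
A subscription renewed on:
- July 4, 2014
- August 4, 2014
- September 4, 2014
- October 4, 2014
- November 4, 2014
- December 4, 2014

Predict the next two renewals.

January 4, 2015; February 4, 2015

Gaps: 31, 31, 30, 31, 30 days — not constant. Every event is on the 4th of the month.
Pattern: the 4th of each month.
Next: January 2015 → January 4, 2015.
February 2015: February 4, 2015.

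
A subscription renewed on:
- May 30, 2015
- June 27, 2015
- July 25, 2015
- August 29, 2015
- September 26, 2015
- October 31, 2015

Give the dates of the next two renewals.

These are Saturdays with 28, 28, 35, 28, 35-day gaps.
Each is the final Saturday of its month — May 30, 2015 is past the 28th, so '4th Saturday' doesn't fit.
November 2015 ends with Saturday November 28, 2015.
Last Saturday of December 2015: December 26, 2015.

November 28, 2015; December 26, 2015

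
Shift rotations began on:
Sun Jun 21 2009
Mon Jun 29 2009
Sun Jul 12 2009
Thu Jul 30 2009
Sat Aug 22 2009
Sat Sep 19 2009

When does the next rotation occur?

Thu Oct 22 2009

The spacing grows by 5 each time: 8, 13, 18, 23, 28 days.
Next gap: 33 days. Sat Sep 19 2009 + 33 days = Thu Oct 22 2009.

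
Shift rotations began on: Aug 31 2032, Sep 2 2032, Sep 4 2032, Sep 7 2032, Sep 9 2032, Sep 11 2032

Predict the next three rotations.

Every event lands on a Tuesday or Thursday or Saturday (gaps cycle 2, 2, 3, 2, 2).
So the schedule is: every Tuesday, Thursday and Saturday.
Next Tuesday: Sep 14 2032.
The following Thursday is Sep 16 2032.
The following Saturday is Sep 18 2032.

Sep 14 2032, Sep 16 2032, Sep 18 2032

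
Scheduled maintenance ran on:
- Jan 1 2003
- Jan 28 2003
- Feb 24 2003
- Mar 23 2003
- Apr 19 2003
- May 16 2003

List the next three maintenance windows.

Jun 12 2003, Jul 9 2003, Aug 5 2003

Every event comes 27 days after the last (27, 27, 27, 27, 27).
May 16 2003 + 27 days = Jun 12 2003.
Jun 12 2003 + 27 days = Jul 9 2003.
Jul 9 2003 + 27 days = Aug 5 2003.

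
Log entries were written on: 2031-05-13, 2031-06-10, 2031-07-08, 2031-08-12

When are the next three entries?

2031-09-09, 2031-10-14, 2031-11-11

These are Tuesdays at 28- or 35-day spacing (28, 28, 35).
The pattern: 2nd Tuesday of the month.
2nd Tuesday of September 2031: 2031-09-09.
2nd Tuesday of October 2031: 2031-10-14.
November 2031 — 2nd Tuesday is 2031-11-11.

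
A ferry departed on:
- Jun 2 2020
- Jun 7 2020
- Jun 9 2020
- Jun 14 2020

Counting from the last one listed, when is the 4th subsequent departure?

The gap pattern 5, 2, 5 repeats every 2 events.
These are the Tuesdays and Sundays of each week.
The following Tuesday is Jun 16 2020.
Next Sunday: Jun 21 2020.
Next Tuesday: Jun 23 2020.
The following Sunday is Jun 28 2020.

Jun 28 2020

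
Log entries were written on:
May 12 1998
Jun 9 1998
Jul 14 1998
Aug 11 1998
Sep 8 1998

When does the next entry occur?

Oct 13 1998

All dates are Tuesdays, 28, 35, 28, 28 days apart.
Specifically, the 2nd Tuesday of each month.
2nd Tuesday of October 1998: Oct 13 1998.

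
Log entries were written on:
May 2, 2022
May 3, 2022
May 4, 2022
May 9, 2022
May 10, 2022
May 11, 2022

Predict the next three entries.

Gaps: 1, 1, 5, 1, 1 days — not constant, but cyclic with period 3.
The events fall on every Monday, Tuesday and Wednesday.
Next Monday: May 16, 2022.
Next Tuesday: May 17, 2022.
Next Wednesday: May 18, 2022.

May 16, 2022; May 17, 2022; May 18, 2022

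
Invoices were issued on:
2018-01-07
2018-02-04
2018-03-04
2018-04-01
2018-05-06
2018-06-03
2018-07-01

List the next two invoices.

These are Sundays at 28- or 35-day spacing (28, 28, 28, 35, 28, 28).
The pattern: 1st Sunday of the month.
1st Sunday of August 2018: 2018-08-05.
September 2018 — 1st Sunday is 2018-09-02.

2018-08-05, 2018-09-02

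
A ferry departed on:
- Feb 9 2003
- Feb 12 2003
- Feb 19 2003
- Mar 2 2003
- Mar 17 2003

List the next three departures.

Apr 5 2003, Apr 28 2003, May 25 2003

The spacing grows by 4 each time: 3, 7, 11, 15 days.
Next gap: 19 days. Mar 17 2003 + 19 days = Apr 5 2003.
Next gap: 23 days. Apr 5 2003 + 23 days = Apr 28 2003.
Next gap: 27 days. Apr 28 2003 + 27 days = May 25 2003.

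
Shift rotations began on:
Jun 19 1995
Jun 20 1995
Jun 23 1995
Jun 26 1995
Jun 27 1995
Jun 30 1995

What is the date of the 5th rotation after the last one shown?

Gaps: 1, 3, 3, 1, 3 days — not constant, but cyclic with period 3.
The events fall on every Monday, Tuesday and Friday.
The following Monday is Jul 3 1995.
The following Tuesday is Jul 4 1995.
The following Friday is Jul 7 1995.
Next Monday: Jul 10 1995.
The following Tuesday is Jul 11 1995.

Jul 11 1995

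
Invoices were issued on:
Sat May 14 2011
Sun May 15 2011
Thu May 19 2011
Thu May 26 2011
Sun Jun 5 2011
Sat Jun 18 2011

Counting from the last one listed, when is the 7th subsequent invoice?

Intervals are 1, 4, 7, 10, 13 days — an arithmetic progression with common difference 3.
Next gap: 16 days. Sat Jun 18 2011 + 16 days = Mon Jul 4 2011.
Next gap: 19 days. Mon Jul 4 2011 + 19 days = Sat Jul 23 2011.
Next gap: 22 days. Sat Jul 23 2011 + 22 days = Sun Aug 14 2011.
Next gap: 25 days. Sun Aug 14 2011 + 25 days = Thu Sep 8 2011.
Next gap: 28 days. Thu Sep 8 2011 + 28 days = Thu Oct 6 2011.
Next gap: 31 days. Thu Oct 6 2011 + 31 days = Sun Nov 6 2011.
Next gap: 34 days. Sun Nov 6 2011 + 34 days = Sat Dec 10 2011.

Sat Dec 10 2011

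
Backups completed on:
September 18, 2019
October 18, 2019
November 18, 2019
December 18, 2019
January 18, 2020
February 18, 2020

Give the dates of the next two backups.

March 18, 2020; April 18, 2020

The day-of-month is always 18 (30, 31, 30, 31, 31 days between events).
So this recurs on the 18th of each month.
March 2020: March 18, 2020.
Next: April 2020 → April 18, 2020.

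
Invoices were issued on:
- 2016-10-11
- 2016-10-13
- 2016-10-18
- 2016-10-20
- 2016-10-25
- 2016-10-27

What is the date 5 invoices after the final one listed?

2016-11-15

Every event lands on a Tuesday or Thursday (gaps cycle 2, 5, 2, 5, 2).
So the schedule is: every Tuesday and Thursday.
The following Tuesday is 2016-11-01.
Next Thursday: 2016-11-03.
The following Tuesday is 2016-11-08.
The following Thursday is 2016-11-10.
The following Tuesday is 2016-11-15.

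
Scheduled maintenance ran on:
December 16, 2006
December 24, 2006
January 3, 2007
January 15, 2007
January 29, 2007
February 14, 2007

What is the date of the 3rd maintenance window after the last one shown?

Intervals are 8, 10, 12, 14, 16 days — an arithmetic progression with common difference 2.
Next gap: 18 days. February 14, 2007 + 18 days = March 4, 2007.
Next gap: 20 days. March 4, 2007 + 20 days = March 24, 2007.
Next gap: 22 days. March 24, 2007 + 22 days = April 15, 2007.

April 15, 2007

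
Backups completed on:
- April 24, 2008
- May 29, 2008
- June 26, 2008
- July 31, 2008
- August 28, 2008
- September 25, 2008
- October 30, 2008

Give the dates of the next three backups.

November 27, 2008; December 25, 2008; January 29, 2009

All Thursdays; the gaps (35, 28, 35, 28, 28, 35) vary with month length.
This is the last Thursday of each month.
Last Thursday of November 2008: November 27, 2008.
Last Thursday of December 2008: December 25, 2008.
January 2009 ends with Thursday January 29, 2009.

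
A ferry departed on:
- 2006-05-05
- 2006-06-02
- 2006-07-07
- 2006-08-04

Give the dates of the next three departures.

Gaps: 28, 35, 28 days — a mix of 28 and 35. Every date is a Friday.
Each is the 1st Friday of its month.
1st Friday of September 2006: 2006-09-01.
1st Friday of October 2006: 2006-10-06.
1st Friday of November 2006: 2006-11-03.

2006-09-01, 2006-10-06, 2006-11-03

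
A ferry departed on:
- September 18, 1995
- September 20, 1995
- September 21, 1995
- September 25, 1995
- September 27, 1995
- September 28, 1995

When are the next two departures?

Every event lands on a Monday or Wednesday or Thursday (gaps cycle 2, 1, 4, 2, 1).
So the schedule is: every Monday, Wednesday and Thursday.
The following Monday is October 2, 1995.
Next Wednesday: October 4, 1995.

October 2, 1995; October 4, 1995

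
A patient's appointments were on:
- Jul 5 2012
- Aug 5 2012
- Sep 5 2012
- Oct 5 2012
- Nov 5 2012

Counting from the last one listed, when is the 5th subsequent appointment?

Apr 5 2013

The day-of-month is always 5 (31, 31, 30, 31 days between events).
So this recurs on the 5th of each month.
December 2012: Dec 5 2012.
Next: January 2013 → Jan 5 2013.
February 2013: Feb 5 2013.
Next: March 2013 → Mar 5 2013.
April 2013: Apr 5 2013.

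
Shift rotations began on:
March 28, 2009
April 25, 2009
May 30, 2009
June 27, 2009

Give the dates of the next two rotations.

Every date is a Saturday; gaps 28, 35, 28 days.
Each is the last Saturday of its month (at least one falls on the 29th or later, ruling out '4th Saturday').
July 2009 ends with Saturday July 25, 2009.
Last Saturday of August 2009: August 29, 2009.

July 25, 2009; August 29, 2009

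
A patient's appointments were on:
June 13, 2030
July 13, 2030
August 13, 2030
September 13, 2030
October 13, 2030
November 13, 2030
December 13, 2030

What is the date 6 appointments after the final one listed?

June 13, 2031

Gaps: 30, 31, 31, 30, 31, 30 days — not constant. Every event is on the 13th of the month.
Pattern: the 13th of each month.
January 2031: January 13, 2031.
February 2031: February 13, 2031.
March 2031: March 13, 2031.
April 2031: April 13, 2031.
Next: May 2031 → May 13, 2031.
June 2031: June 13, 2031.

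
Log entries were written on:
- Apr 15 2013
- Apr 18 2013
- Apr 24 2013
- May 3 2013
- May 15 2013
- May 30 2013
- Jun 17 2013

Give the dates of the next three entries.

Gaps: 3, 6, 9, 12, 15, 18 days — each gap is 3 larger than the previous one.
Next gap: 21 days. Jun 17 2013 + 21 days = Jul 8 2013.
Next gap: 24 days. Jul 8 2013 + 24 days = Aug 1 2013.
Next gap: 27 days. Aug 1 2013 + 27 days = Aug 28 2013.

Jul 8 2013, Aug 1 2013, Aug 28 2013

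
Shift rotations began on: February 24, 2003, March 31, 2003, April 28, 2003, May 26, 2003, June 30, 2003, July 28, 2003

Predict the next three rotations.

August 25, 2003; September 29, 2003; October 27, 2003

These are Mondays with 35, 28, 28, 35, 28-day gaps.
Each is the final Monday of its month — March 31, 2003 is past the 28th, so '4th Monday' doesn't fit.
August 2003 ends with Monday August 25, 2003.
September 2003 ends with Monday September 29, 2003.
October 2003 ends with Monday October 27, 2003.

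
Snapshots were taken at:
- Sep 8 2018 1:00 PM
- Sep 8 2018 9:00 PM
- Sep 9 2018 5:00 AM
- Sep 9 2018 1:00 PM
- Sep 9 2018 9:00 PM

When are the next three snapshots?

The interval is a steady 8 hours (8, 8, 8, 8).
Sep 9 2018 9:00 PM + 8 h = Sep 10 2018 5:00 AM.
Sep 10 2018 5:00 AM + 8 h = Sep 10 2018 1:00 PM.
Sep 10 2018 1:00 PM + 8 h = Sep 10 2018 9:00 PM.

Sep 10 2018 5:00 AM, Sep 10 2018 1:00 PM, Sep 10 2018 9:00 PM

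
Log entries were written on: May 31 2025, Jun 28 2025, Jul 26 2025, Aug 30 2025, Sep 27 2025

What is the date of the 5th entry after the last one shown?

These are Saturdays with 28, 28, 35, 28-day gaps.
Each is the final Saturday of its month — May 31 2025 is past the 28th, so '4th Saturday' doesn't fit.
October 2025 ends with Saturday Oct 25 2025.
November 2025 ends with Saturday Nov 29 2025.
Last Saturday of December 2025: Dec 27 2025.
Last Saturday of January 2026: Jan 31 2026.
Last Saturday of February 2026: Feb 28 2026.

Feb 28 2026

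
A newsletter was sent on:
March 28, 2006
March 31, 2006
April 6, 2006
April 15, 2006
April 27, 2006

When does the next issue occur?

May 12, 2006

The spacing grows by 3 each time: 3, 6, 9, 12 days.
Next gap: 15 days. April 27, 2006 + 15 days = May 12, 2006.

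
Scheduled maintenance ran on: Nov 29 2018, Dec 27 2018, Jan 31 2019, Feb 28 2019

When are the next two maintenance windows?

These are Thursdays with 28, 35, 28-day gaps.
Each is the final Thursday of its month — Nov 29 2018 is past the 28th, so '4th Thursday' doesn't fit.
Last Thursday of March 2019: Mar 28 2019.
Last Thursday of April 2019: Apr 25 2019.

Mar 28 2019, Apr 25 2019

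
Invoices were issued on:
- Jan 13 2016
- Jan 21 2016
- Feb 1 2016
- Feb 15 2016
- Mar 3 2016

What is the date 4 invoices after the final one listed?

Jun 9 2016

The spacing grows by 3 each time: 8, 11, 14, 17 days.
Next gap: 20 days. Mar 3 2016 + 20 days = Mar 23 2016.
Next gap: 23 days. Mar 23 2016 + 23 days = Apr 15 2016.
Next gap: 26 days. Apr 15 2016 + 26 days = May 11 2016.
Next gap: 29 days. May 11 2016 + 29 days = Jun 9 2016.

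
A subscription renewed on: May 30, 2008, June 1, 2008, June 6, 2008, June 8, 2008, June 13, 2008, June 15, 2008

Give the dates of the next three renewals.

June 20, 2008; June 22, 2008; June 27, 2008

Every event lands on a Friday or Sunday (gaps cycle 2, 5, 2, 5, 2).
So the schedule is: every Friday and Sunday.
The following Friday is June 20, 2008.
The following Sunday is June 22, 2008.
The following Friday is June 27, 2008.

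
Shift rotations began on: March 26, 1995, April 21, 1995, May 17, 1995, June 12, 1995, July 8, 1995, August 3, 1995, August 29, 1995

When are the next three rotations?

September 24, 1995; October 20, 1995; November 15, 1995

The spacing is 26, 26, 26, 26, 26, 26 days — always 26 days.
August 29, 1995 + 26 days = September 24, 1995.
September 24, 1995 + 26 days = October 20, 1995.
October 20, 1995 + 26 days = November 15, 1995.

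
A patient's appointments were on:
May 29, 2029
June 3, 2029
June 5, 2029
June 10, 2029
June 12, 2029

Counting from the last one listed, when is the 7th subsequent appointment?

Gaps: 5, 2, 5, 2 days — not constant, but cyclic with period 2.
The events fall on every Tuesday and Sunday.
The following Sunday is June 17, 2029.
Next Tuesday: June 19, 2029.
The following Sunday is June 24, 2029.
Next Tuesday: June 26, 2029.
The following Sunday is July 1, 2029.
The following Tuesday is July 3, 2029.
The following Sunday is July 8, 2029.

July 8, 2029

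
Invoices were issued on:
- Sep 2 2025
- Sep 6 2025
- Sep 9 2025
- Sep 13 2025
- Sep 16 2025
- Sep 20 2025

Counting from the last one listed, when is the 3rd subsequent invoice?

Sep 30 2025

Gaps: 4, 3, 4, 3, 4 days — not constant, but cyclic with period 2.
The events fall on every Tuesday and Saturday.
Next Tuesday: Sep 23 2025.
The following Saturday is Sep 27 2025.
The following Tuesday is Sep 30 2025.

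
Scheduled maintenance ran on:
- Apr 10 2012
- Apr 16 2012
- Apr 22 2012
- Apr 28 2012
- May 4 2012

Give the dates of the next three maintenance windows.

May 10 2012, May 16 2012, May 22 2012

Gaps between consecutive events: 6, 6, 6, 6 days — a constant 6-day interval.
May 4 2012 + 6 days = May 10 2012.
May 10 2012 + 6 days = May 16 2012.
May 16 2012 + 6 days = May 22 2012.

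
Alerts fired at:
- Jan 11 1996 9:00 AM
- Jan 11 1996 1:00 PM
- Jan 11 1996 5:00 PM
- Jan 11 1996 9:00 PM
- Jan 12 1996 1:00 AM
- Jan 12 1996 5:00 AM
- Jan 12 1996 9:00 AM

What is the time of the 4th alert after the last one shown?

The interval is a steady 4 hours (4, 4, 4, 4, 4, 4).
Jan 12 1996 9:00 AM + 4 h = Jan 12 1996 1:00 PM.
Jan 12 1996 1:00 PM + 4 h = Jan 12 1996 5:00 PM.
Jan 12 1996 5:00 PM + 4 h = Jan 12 1996 9:00 PM.
Jan 12 1996 9:00 PM + 4 h = Jan 13 1996 1:00 AM.

Jan 13 1996 1:00 AM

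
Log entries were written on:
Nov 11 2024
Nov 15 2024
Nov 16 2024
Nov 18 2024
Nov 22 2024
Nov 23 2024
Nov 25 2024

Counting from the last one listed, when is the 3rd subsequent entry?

Dec 2 2024

Gaps: 4, 1, 2, 4, 1, 2 days — not constant, but cyclic with period 3.
The events fall on every Monday, Friday and Saturday.
Next Friday: Nov 29 2024.
The following Saturday is Nov 30 2024.
Next Monday: Dec 2 2024.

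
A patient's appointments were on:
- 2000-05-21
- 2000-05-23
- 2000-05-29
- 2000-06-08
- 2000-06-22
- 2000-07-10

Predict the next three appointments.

The spacing grows by 4 each time: 2, 6, 10, 14, 18 days.
Next gap: 22 days. 2000-07-10 + 22 days = 2000-08-01.
Next gap: 26 days. 2000-08-01 + 26 days = 2000-08-27.
Next gap: 30 days. 2000-08-27 + 30 days = 2000-09-26.

2000-08-01, 2000-08-27, 2000-09-26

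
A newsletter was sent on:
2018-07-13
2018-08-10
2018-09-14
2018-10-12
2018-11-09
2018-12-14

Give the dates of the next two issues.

These are Fridays at 28- or 35-day spacing (28, 35, 28, 28, 35).
The pattern: 2nd Friday of the month.
2nd Friday of January 2019: 2019-01-11.
2nd Friday of February 2019: 2019-02-08.

2019-01-11, 2019-02-08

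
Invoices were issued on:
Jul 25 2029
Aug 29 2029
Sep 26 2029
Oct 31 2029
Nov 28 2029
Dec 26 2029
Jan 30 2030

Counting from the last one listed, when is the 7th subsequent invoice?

Aug 28 2030

These are Wednesdays with 35, 28, 35, 28, 28, 35-day gaps.
Each is the final Wednesday of its month — Aug 29 2029 is past the 28th, so '4th Wednesday' doesn't fit.
February 2030 ends with Wednesday Feb 27 2030.
Last Wednesday of March 2030: Mar 27 2030.
April 2030 ends with Wednesday Apr 24 2030.
May 2030 ends with Wednesday May 29 2030.
Last Wednesday of June 2030: Jun 26 2030.
Last Wednesday of July 2030: Jul 31 2030.
August 2030 ends with Wednesday Aug 28 2030.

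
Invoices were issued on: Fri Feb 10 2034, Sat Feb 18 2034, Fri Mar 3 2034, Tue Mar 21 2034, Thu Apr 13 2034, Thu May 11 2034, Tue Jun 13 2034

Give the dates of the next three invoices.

The spacing grows by 5 each time: 8, 13, 18, 23, 28, 33 days.
Next gap: 38 days. Tue Jun 13 2034 + 38 days = Fri Jul 21 2034.
Next gap: 43 days. Fri Jul 21 2034 + 43 days = Sat Sep 2 2034.
Next gap: 48 days. Sat Sep 2 2034 + 48 days = Fri Oct 20 2034.

Fri Jul 21 2034, Sat Sep 2 2034, Fri Oct 20 2034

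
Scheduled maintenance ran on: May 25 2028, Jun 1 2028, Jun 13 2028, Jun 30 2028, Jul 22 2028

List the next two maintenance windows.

Gaps: 7, 12, 17, 22 days — each gap is 5 larger than the previous one.
Next gap: 27 days. Jul 22 2028 + 27 days = Aug 18 2028.
Next gap: 32 days. Aug 18 2028 + 32 days = Sep 19 2028.

Aug 18 2028, Sep 19 2028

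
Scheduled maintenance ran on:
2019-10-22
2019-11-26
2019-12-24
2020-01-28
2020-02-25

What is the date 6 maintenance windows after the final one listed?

2020-08-25

Gaps: 35, 28, 35, 28 days — a mix of 28 and 35. Every date is a Tuesday.
Each is the 4th Tuesday of its month.
4th Tuesday of March 2020: 2020-03-24.
April 2020 — 4th Tuesday is 2020-04-28.
4th Tuesday of May 2020: 2020-05-26.
4th Tuesday of June 2020: 2020-06-23.
July 2020 — 4th Tuesday is 2020-07-28.
4th Tuesday of August 2020: 2020-08-25.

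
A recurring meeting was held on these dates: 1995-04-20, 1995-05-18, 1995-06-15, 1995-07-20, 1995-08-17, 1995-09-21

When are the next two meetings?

All dates are Thursdays, 28, 28, 35, 28, 35 days apart.
Specifically, the 3rd Thursday of each month.
3rd Thursday of October 1995: 1995-10-19.
3rd Thursday of November 1995: 1995-11-16.

1995-10-19, 1995-11-16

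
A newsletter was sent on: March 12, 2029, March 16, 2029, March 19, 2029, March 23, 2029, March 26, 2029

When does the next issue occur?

Gaps: 4, 3, 4, 3 days — not constant, but cyclic with period 2.
The events fall on every Monday and Friday.
Next Friday: March 30, 2029.

March 30, 2029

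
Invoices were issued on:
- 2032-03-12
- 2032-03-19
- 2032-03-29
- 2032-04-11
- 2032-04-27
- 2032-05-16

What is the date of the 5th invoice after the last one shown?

Gaps: 7, 10, 13, 16, 19 days — each gap is 3 larger than the previous one.
Next gap: 22 days. 2032-05-16 + 22 days = 2032-06-07.
Next gap: 25 days. 2032-06-07 + 25 days = 2032-07-02.
Next gap: 28 days. 2032-07-02 + 28 days = 2032-07-30.
Next gap: 31 days. 2032-07-30 + 31 days = 2032-08-30.
Next gap: 34 days. 2032-08-30 + 34 days = 2032-10-03.

2032-10-03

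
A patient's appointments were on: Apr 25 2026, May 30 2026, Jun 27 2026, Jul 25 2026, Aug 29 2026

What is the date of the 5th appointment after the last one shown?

Jan 30 2027

All Saturdays; the gaps (35, 28, 28, 35) vary with month length.
This is the last Saturday of each month.
September 2026 ends with Saturday Sep 26 2026.
October 2026 ends with Saturday Oct 31 2026.
November 2026 ends with Saturday Nov 28 2026.
December 2026 ends with Saturday Dec 26 2026.
January 2027 ends with Saturday Jan 30 2027.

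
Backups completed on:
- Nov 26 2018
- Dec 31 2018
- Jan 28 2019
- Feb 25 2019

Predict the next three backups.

Mar 25 2019, Apr 29 2019, May 27 2019

These are Mondays with 35, 28, 28-day gaps.
Each is the final Monday of its month — Dec 31 2018 is past the 28th, so '4th Monday' doesn't fit.
March 2019 ends with Monday Mar 25 2019.
Last Monday of April 2019: Apr 29 2019.
May 2019 ends with Monday May 27 2019.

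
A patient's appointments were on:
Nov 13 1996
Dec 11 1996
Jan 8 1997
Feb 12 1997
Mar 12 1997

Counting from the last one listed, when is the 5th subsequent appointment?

Aug 13 1997

Gaps: 28, 28, 35, 28 days — a mix of 28 and 35. Every date is a Wednesday.
Each is the 2nd Wednesday of its month.
2nd Wednesday of April 1997: Apr 9 1997.
May 1997 — 2nd Wednesday is May 14 1997.
June 1997 — 2nd Wednesday is Jun 11 1997.
2nd Wednesday of July 1997: Jul 9 1997.
August 1997 — 2nd Wednesday is Aug 13 1997.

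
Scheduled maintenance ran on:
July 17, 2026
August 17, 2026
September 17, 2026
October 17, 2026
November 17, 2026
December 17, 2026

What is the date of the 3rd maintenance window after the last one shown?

March 17, 2027

Each date is the 17th; the gaps (31, 31, 30, 31, 30) track the month lengths.
The rule is the 17th of each month.
January 2027: January 17, 2027.
Next: February 2027 → February 17, 2027.
March 2027: March 17, 2027.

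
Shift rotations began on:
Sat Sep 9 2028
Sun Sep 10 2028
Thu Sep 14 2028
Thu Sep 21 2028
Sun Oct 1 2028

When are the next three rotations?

Sat Oct 14 2028, Mon Oct 30 2028, Sat Nov 18 2028

Gaps: 1, 4, 7, 10 days — each gap is 3 larger than the previous one.
Next gap: 13 days. Sun Oct 1 2028 + 13 days = Sat Oct 14 2028.
Next gap: 16 days. Sat Oct 14 2028 + 16 days = Mon Oct 30 2028.
Next gap: 19 days. Mon Oct 30 2028 + 19 days = Sat Nov 18 2028.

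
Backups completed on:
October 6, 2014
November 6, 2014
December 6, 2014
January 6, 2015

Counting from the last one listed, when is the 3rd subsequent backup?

April 6, 2015

Gaps: 31, 30, 31 days — not constant. Every event is on the 6th of the month.
Pattern: the 6th of each month.
February 2015: February 6, 2015.
March 2015: March 6, 2015.
Next: April 2015 → April 6, 2015.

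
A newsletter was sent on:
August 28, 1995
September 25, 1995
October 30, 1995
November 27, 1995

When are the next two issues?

December 25, 1995; January 29, 1996

Every date is a Monday; gaps 28, 35, 28 days.
Each is the last Monday of its month (at least one falls on the 29th or later, ruling out '4th Monday').
Last Monday of December 1995: December 25, 1995.
January 1996 ends with Monday January 29, 1996.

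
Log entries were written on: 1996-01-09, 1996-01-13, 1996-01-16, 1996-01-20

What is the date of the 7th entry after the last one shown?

1996-02-13

The gap pattern 4, 3, 4 repeats every 2 events.
These are the Tuesdays and Saturdays of each week.
The following Tuesday is 1996-01-23.
The following Saturday is 1996-01-27.
Next Tuesday: 1996-01-30.
The following Saturday is 1996-02-03.
Next Tuesday: 1996-02-06.
Next Saturday: 1996-02-10.
Next Tuesday: 1996-02-13.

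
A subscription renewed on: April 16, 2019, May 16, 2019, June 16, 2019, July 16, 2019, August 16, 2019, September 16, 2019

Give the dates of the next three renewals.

The day-of-month is always 16 (30, 31, 30, 31, 31 days between events).
So this recurs on the 16th of each month.
October 2019: October 16, 2019.
November 2019: November 16, 2019.
December 2019: December 16, 2019.

October 16, 2019; November 16, 2019; December 16, 2019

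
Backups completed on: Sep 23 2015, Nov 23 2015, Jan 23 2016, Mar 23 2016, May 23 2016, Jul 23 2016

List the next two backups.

Gaps: 61, 61, 60, 61, 61 days — not constant. Every event is on the 23rd of the month.
Pattern: the 23rd of every 2 months.
September 2016: Sep 23 2016.
November 2016: Nov 23 2016.

Sep 23 2016, Nov 23 2016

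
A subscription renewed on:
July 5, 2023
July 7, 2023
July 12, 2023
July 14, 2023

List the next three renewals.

July 19, 2023; July 21, 2023; July 26, 2023

Every event lands on a Wednesday or Friday (gaps cycle 2, 5, 2).
So the schedule is: every Wednesday and Friday.
The following Wednesday is July 19, 2023.
The following Friday is July 21, 2023.
The following Wednesday is July 26, 2023.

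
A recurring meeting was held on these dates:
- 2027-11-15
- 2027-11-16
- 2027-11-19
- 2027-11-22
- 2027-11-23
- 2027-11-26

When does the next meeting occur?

2027-11-29

The gap pattern 1, 3, 3, 1, 3 repeats every 3 events.
These are the Mondays, Tuesdays and Fridays of each week.
Next Monday: 2027-11-29.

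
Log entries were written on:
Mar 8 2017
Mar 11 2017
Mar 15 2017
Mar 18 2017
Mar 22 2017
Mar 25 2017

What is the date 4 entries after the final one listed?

Apr 8 2017

Every event lands on a Wednesday or Saturday (gaps cycle 3, 4, 3, 4, 3).
So the schedule is: every Wednesday and Saturday.
The following Wednesday is Mar 29 2017.
Next Saturday: Apr 1 2017.
Next Wednesday: Apr 5 2017.
The following Saturday is Apr 8 2017.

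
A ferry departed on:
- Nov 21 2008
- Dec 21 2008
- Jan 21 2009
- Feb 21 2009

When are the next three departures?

The day-of-month is always 21 (30, 31, 31 days between events).
So this recurs on the 21st of each month.
Next: March 2009 → Mar 21 2009.
April 2009: Apr 21 2009.
Next: May 2009 → May 21 2009.

Mar 21 2009, Apr 21 2009, May 21 2009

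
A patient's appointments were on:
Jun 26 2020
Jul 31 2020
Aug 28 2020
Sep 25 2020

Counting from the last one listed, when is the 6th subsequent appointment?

Mar 26 2021

Every date is a Friday; gaps 35, 28, 28 days.
Each is the last Friday of its month (at least one falls on the 29th or later, ruling out '4th Friday').
Last Friday of October 2020: Oct 30 2020.
Last Friday of November 2020: Nov 27 2020.
December 2020 ends with Friday Dec 25 2020.
January 2021 ends with Friday Jan 29 2021.
Last Friday of February 2021: Feb 26 2021.
March 2021 ends with Friday Mar 26 2021.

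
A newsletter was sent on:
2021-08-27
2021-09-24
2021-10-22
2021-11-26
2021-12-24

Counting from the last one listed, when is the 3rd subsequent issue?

These are Fridays at 28- or 35-day spacing (28, 28, 35, 28).
The pattern: 4th Friday of the month.
4th Friday of January 2022: 2022-01-28.
4th Friday of February 2022: 2022-02-25.
4th Friday of March 2022: 2022-03-25.

2022-03-25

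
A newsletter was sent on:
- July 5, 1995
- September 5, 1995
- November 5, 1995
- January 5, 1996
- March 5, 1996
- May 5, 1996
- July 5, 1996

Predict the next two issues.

September 5, 1996; November 5, 1996

Gaps: 62, 61, 61, 60, 61, 61 days — not constant. Every event is on the 5th of the month.
Pattern: the 5th of every 2 months.
September 1996: September 5, 1996.
November 1996: November 5, 1996.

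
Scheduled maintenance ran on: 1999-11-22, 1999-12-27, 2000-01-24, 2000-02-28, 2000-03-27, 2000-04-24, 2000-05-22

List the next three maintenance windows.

2000-06-26, 2000-07-24, 2000-08-28

These are Mondays at 28- or 35-day spacing (35, 28, 35, 28, 28, 28).
The pattern: 4th Monday of the month.
4th Monday of June 2000: 2000-06-26.
July 2000 — 4th Monday is 2000-07-24.
August 2000 — 4th Monday is 2000-08-28.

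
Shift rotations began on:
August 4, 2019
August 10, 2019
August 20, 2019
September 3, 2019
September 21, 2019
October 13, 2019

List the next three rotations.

November 8, 2019; December 8, 2019; January 11, 2020

Intervals are 6, 10, 14, 18, 22 days — an arithmetic progression with common difference 4.
Next gap: 26 days. October 13, 2019 + 26 days = November 8, 2019.
Next gap: 30 days. November 8, 2019 + 30 days = December 8, 2019.
Next gap: 34 days. December 8, 2019 + 34 days = January 11, 2020.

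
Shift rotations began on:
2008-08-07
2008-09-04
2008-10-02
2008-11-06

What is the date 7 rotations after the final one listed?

Gaps: 28, 28, 35 days — a mix of 28 and 35. Every date is a Thursday.
Each is the 1st Thursday of its month.
1st Thursday of December 2008: 2008-12-04.
1st Thursday of January 2009: 2009-01-01.
February 2009 — 1st Thursday is 2009-02-05.
1st Thursday of March 2009: 2009-03-05.
1st Thursday of April 2009: 2009-04-02.
1st Thursday of May 2009: 2009-05-07.
June 2009 — 1st Thursday is 2009-06-04.

2009-06-04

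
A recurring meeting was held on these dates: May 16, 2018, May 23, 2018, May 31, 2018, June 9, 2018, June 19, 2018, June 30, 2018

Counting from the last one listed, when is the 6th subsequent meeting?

The spacing grows by 1 each time: 7, 8, 9, 10, 11 days.
Next gap: 12 days. June 30, 2018 + 12 days = July 12, 2018.
Next gap: 13 days. July 12, 2018 + 13 days = July 25, 2018.
Next gap: 14 days. July 25, 2018 + 14 days = August 8, 2018.
Next gap: 15 days. August 8, 2018 + 15 days = August 23, 2018.
Next gap: 16 days. August 23, 2018 + 16 days = September 8, 2018.
Next gap: 17 days. September 8, 2018 + 17 days = September 25, 2018.

September 25, 2018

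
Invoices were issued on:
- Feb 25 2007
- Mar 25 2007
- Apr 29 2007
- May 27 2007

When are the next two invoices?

These are Sundays with 28, 35, 28-day gaps.
Each is the final Sunday of its month — Apr 29 2007 is past the 28th, so '4th Sunday' doesn't fit.
Last Sunday of June 2007: Jun 24 2007.
July 2007 ends with Sunday Jul 29 2007.

Jun 24 2007, Jul 29 2007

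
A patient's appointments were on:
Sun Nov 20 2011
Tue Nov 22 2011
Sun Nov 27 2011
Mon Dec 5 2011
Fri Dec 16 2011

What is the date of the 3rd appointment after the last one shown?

The spacing grows by 3 each time: 2, 5, 8, 11 days.
Next gap: 14 days. Fri Dec 16 2011 + 14 days = Fri Dec 30 2011.
Next gap: 17 days. Fri Dec 30 2011 + 17 days = Mon Jan 16 2012.
Next gap: 20 days. Mon Jan 16 2012 + 20 days = Sun Feb 5 2012.

Sun Feb 5 2012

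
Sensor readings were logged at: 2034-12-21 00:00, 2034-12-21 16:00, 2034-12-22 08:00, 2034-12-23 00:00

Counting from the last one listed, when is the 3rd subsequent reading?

2034-12-25 00:00

Gaps: 16, 16, 16 hours — each event is 16 hours after the previous one.
2034-12-23 00:00 + 16 h = 2034-12-23 16:00.
2034-12-23 16:00 + 16 h = 2034-12-24 08:00.
2034-12-24 08:00 + 16 h = 2034-12-25 00:00.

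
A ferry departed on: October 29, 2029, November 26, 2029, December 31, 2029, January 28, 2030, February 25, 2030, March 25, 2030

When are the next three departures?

These are Mondays with 28, 35, 28, 28, 28-day gaps.
Each is the final Monday of its month — October 29, 2029 is past the 28th, so '4th Monday' doesn't fit.
April 2030 ends with Monday April 29, 2030.
Last Monday of May 2030: May 27, 2030.
Last Monday of June 2030: June 24, 2030.

April 29, 2030; May 27, 2030; June 24, 2030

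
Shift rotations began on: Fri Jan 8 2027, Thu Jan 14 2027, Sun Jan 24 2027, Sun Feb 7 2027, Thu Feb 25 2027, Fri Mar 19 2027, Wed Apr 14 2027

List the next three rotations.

Fri May 14 2027, Thu Jun 17 2027, Sun Jul 25 2027

Intervals are 6, 10, 14, 18, 22, 26 days — an arithmetic progression with common difference 4.
Next gap: 30 days. Wed Apr 14 2027 + 30 days = Fri May 14 2027.
Next gap: 34 days. Fri May 14 2027 + 34 days = Thu Jun 17 2027.
Next gap: 38 days. Thu Jun 17 2027 + 38 days = Sun Jul 25 2027.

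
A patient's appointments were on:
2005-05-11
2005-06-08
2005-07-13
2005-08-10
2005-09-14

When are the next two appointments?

Gaps: 28, 35, 28, 35 days — a mix of 28 and 35. Every date is a Wednesday.
Each is the 2nd Wednesday of its month.
2nd Wednesday of October 2005: 2005-10-12.
2nd Wednesday of November 2005: 2005-11-09.

2005-10-12, 2005-11-09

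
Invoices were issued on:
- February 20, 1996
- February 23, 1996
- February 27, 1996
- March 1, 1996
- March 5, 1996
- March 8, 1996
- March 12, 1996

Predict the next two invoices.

March 15, 1996; March 19, 1996

The gap pattern 3, 4, 3, 4, 3, 4 repeats every 2 events.
These are the Tuesdays and Fridays of each week.
Next Friday: March 15, 1996.
Next Tuesday: March 19, 1996.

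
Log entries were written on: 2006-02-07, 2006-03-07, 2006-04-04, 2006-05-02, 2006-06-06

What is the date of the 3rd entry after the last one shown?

All dates are Tuesdays, 28, 28, 28, 35 days apart.
Specifically, the 1st Tuesday of each month.
July 2006 — 1st Tuesday is 2006-07-04.
1st Tuesday of August 2006: 2006-08-01.
September 2006 — 1st Tuesday is 2006-09-05.

2006-09-05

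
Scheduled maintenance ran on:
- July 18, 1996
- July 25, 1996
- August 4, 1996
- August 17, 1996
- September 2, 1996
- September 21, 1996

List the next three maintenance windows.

October 13, 1996; November 7, 1996; December 5, 1996

The spacing grows by 3 each time: 7, 10, 13, 16, 19 days.
Next gap: 22 days. September 21, 1996 + 22 days = October 13, 1996.
Next gap: 25 days. October 13, 1996 + 25 days = November 7, 1996.
Next gap: 28 days. November 7, 1996 + 28 days = December 5, 1996.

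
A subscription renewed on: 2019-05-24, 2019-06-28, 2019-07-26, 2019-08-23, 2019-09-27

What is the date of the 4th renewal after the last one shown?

2020-01-24

Gaps: 35, 28, 28, 35 days — a mix of 28 and 35. Every date is a Friday.
Each is the 4th Friday of its month.
4th Friday of October 2019: 2019-10-25.
4th Friday of November 2019: 2019-11-22.
4th Friday of December 2019: 2019-12-27.
January 2020 — 4th Friday is 2020-01-24.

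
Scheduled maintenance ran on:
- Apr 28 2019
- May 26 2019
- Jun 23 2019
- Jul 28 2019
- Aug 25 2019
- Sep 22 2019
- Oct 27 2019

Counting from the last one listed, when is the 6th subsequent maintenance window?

Apr 26 2020

All dates are Sundays, 28, 28, 35, 28, 28, 35 days apart.
Specifically, the 4th Sunday of each month.
4th Sunday of November 2019: Nov 24 2019.
4th Sunday of December 2019: Dec 22 2019.
January 2020 — 4th Sunday is Jan 26 2020.
February 2020 — 4th Sunday is Feb 23 2020.
4th Sunday of March 2020: Mar 22 2020.
4th Sunday of April 2020: Apr 26 2020.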